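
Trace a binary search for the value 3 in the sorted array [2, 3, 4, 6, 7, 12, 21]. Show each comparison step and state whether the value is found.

Binary search for 3 in [2, 3, 4, 6, 7, 12, 21]:

lo=0, hi=6, mid=3, arr[mid]=6 -> 6 > 3, search left half
lo=0, hi=2, mid=1, arr[mid]=3 -> Found target at index 1!

Binary search finds 3 at index 1 after 2 comparisons. The search repeatedly halves the search space by comparing with the middle element.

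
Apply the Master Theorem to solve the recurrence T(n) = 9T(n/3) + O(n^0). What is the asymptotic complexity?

Master Theorem for T(n) = 9T(n/3) + O(n^0):

a = 9, b = 3, c = 0
log_b(a) = log_3(9) = 2.0000

Case 1: c = 0 < log_3(9) = 2.0000
T(n) = O(n^(log_3 9)) = O(n^2)

For T(n) = 9T(n/3) + O(n^0): log_3(9) = 2.0000. This is Case 1 of the Master Theorem (c < log_b(a), work dominated by leaves), giving O(n^2).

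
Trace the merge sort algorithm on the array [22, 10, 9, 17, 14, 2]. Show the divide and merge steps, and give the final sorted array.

Merge sort trace:

Split: [22, 10, 9, 17, 14, 2] -> [22, 10, 9] and [17, 14, 2]
  Split: [22, 10, 9] -> [22] and [10, 9]
    Split: [10, 9] -> [10] and [9]
    Merge: [10] + [9] -> [9, 10]
  Merge: [22] + [9, 10] -> [9, 10, 22]
  Split: [17, 14, 2] -> [17] and [14, 2]
    Split: [14, 2] -> [14] and [2]
    Merge: [14] + [2] -> [2, 14]
  Merge: [17] + [2, 14] -> [2, 14, 17]
Merge: [9, 10, 22] + [2, 14, 17] -> [2, 9, 10, 14, 17, 22]

Final sorted array: [2, 9, 10, 14, 17, 22]

The merge sort proceeds by recursively splitting the array and merging sorted halves.
After all merges, the sorted array is [2, 9, 10, 14, 17, 22].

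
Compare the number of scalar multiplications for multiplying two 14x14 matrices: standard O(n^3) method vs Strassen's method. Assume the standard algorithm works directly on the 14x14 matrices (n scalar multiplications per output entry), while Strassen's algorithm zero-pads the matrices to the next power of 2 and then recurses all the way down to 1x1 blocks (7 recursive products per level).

Matrix multiplication for 14x14 matrices:

Strassen's algorithm requires power-of-2 dimensions. Pad 14x14 to 16x16 (next power of 2).

Standard algorithm: 14^3 = 2744 multiplications
Strassen's algorithm: 7^(log2(16)) = 7^4 = 2401 multiplications
Savings: 2744 - 2401 = 343 multiplications

Standard: 2744 multiplications (14^3). Strassen: 2401 multiplications (7^4, after padding to 16x16). Strassen reduces 8 recursive multiplications to 7 at each level.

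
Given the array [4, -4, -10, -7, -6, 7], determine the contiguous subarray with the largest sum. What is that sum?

Using Kadane's algorithm on [4, -4, -10, -7, -6, 7]:

Scanning through the array:
Position 1 (value -4): max_ending_here = 0, max_so_far = 4
Position 2 (value -10): max_ending_here = -10, max_so_far = 4
Position 3 (value -7): max_ending_here = -7, max_so_far = 4
Position 4 (value -6): max_ending_here = -6, max_so_far = 4
Position 5 (value 7): max_ending_here = 7, max_so_far = 7

Maximum subarray: [7]
Maximum sum: 7

The maximum subarray is [7] with sum 7. This subarray runs from index 5 to index 5.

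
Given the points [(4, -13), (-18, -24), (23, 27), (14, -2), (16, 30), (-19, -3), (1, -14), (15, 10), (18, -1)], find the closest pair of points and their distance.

Computing all pairwise distances among 9 points:

d((4, -13), (-18, -24)) = 24.5967
d((4, -13), (23, 27)) = 44.2832
d((4, -13), (14, -2)) = 14.8661
d((4, -13), (16, 30)) = 44.643
d((4, -13), (-19, -3)) = 25.0799
d((4, -13), (1, -14)) = 3.1623 <-- minimum
d((4, -13), (15, 10)) = 25.4951
d((4, -13), (18, -1)) = 18.4391
d((-18, -24), (23, 27)) = 65.437
d((-18, -24), (14, -2)) = 38.833
d((-18, -24), (16, 30)) = 63.8122
d((-18, -24), (-19, -3)) = 21.0238
d((-18, -24), (1, -14)) = 21.4709
d((-18, -24), (15, 10)) = 47.3814
d((-18, -24), (18, -1)) = 42.72
d((23, 27), (14, -2)) = 30.3645
d((23, 27), (16, 30)) = 7.6158
d((23, 27), (-19, -3)) = 51.614
d((23, 27), (1, -14)) = 46.5296
d((23, 27), (15, 10)) = 18.7883
d((23, 27), (18, -1)) = 28.4429
d((14, -2), (16, 30)) = 32.0624
d((14, -2), (-19, -3)) = 33.0151
d((14, -2), (1, -14)) = 17.6918
d((14, -2), (15, 10)) = 12.0416
d((14, -2), (18, -1)) = 4.1231
d((16, 30), (-19, -3)) = 48.1041
d((16, 30), (1, -14)) = 46.4866
d((16, 30), (15, 10)) = 20.025
d((16, 30), (18, -1)) = 31.0644
d((-19, -3), (1, -14)) = 22.8254
d((-19, -3), (15, 10)) = 36.4005
d((-19, -3), (18, -1)) = 37.054
d((1, -14), (15, 10)) = 27.7849
d((1, -14), (18, -1)) = 21.4009
d((15, 10), (18, -1)) = 11.4018

Closest pair: (4, -13) and (1, -14) with distance 3.1623

The closest pair is (4, -13) and (1, -14) with Euclidean distance 3.1623. For 9 points, brute-force pairwise comparison is shown above. For large n, the divide-and-conquer algorithm (sort by x, recurse on halves, check the dividing strip) achieves O(n log n).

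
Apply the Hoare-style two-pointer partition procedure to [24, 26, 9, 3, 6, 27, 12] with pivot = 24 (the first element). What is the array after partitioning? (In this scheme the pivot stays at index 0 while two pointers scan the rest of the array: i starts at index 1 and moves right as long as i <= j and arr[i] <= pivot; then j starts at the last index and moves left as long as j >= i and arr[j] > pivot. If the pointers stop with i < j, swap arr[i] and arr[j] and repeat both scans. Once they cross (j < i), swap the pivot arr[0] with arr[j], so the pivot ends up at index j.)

Hoare-style two-pointer partition with pivot = 24:

Initial array: [24, 26, 9, 3, 6, 27, 12]

Pointers start at i = 1, j = 6.
i stops at index 1 (arr[1]=26 > 24), j stops at index 6 (arr[6]=12 <= 24): swap arr[1] and arr[6], array becomes [24, 12, 9, 3, 6, 27, 26]
i ends at 5, j ends at 4: the pointers have crossed (j < i), so scanning stops.

Swap pivot arr[0] with arr[4] to place pivot at position 4: [6, 12, 9, 3, 24, 27, 26]
Pivot position: 4

After partitioning with pivot 24, the array becomes [6, 12, 9, 3, 24, 27, 26]. The pivot is placed at index 4. All elements to the left of the pivot are <= 24, and all elements to the right are > 24.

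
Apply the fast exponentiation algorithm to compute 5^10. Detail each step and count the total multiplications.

Computing 5^10 by squaring (build up from 5^1; each line after the first costs one multiplication):

5^1 = 5
5^2 = (5^1)^2 = 5^2 = 25
5^4 = (5^2)^2 = 25^2 = 625
5^5 = 5 * 5^4 = 5 * 625 = 3125
5^10 = (5^5)^2 = 3125^2 = 9765625

Result: 9765625
Multiplications needed: 4 (4 lines after 5^1)

5^10 = 9765625. Using exponentiation by squaring, this requires 4 multiplications. The key idea: if the exponent is even, square the half-power; if odd, multiply by the base once.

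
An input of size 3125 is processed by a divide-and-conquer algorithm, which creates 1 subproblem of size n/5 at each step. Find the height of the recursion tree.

For divide and conquer with division factor 5:

Problem sizes at each level:
Level 0: 3125
Level 1: 625
Level 2: 125
Level 3: 25
Level 4: 5
Level 5: 1

The root is level 0 and the size-1 base case is level 5 (the tree spans levels 0 through 5, i.e. 6 levels counting the root), so the depth is the number of divisions: log_5(3125) = 5

The recursion tree depth is log_5(3125) = 5. At each level, the problem size is divided by 5, so it takes 5 divisions to reduce to a base case of size 1. The algorithm makes 1 recursive call at each level.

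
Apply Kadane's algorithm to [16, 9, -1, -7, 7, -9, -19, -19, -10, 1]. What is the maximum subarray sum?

Using Kadane's algorithm on [16, 9, -1, -7, 7, -9, -19, -19, -10, 1]:

Scanning through the array:
Position 1 (value 9): max_ending_here = 25, max_so_far = 25
Position 2 (value -1): max_ending_here = 24, max_so_far = 25
Position 3 (value -7): max_ending_here = 17, max_so_far = 25
Position 4 (value 7): max_ending_here = 24, max_so_far = 25
Position 5 (value -9): max_ending_here = 15, max_so_far = 25
Position 6 (value -19): max_ending_here = -4, max_so_far = 25
Position 7 (value -19): max_ending_here = -19, max_so_far = 25
Position 8 (value -10): max_ending_here = -10, max_so_far = 25
Position 9 (value 1): max_ending_here = 1, max_so_far = 25

Maximum subarray: [16, 9]
Maximum sum: 25

The maximum subarray is [16, 9] with sum 25. This subarray runs from index 0 to index 1.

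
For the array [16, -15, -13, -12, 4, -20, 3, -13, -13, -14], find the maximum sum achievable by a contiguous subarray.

Using Kadane's algorithm on [16, -15, -13, -12, 4, -20, 3, -13, -13, -14]:

Scanning through the array:
Position 1 (value -15): max_ending_here = 1, max_so_far = 16
Position 2 (value -13): max_ending_here = -12, max_so_far = 16
Position 3 (value -12): max_ending_here = -12, max_so_far = 16
Position 4 (value 4): max_ending_here = 4, max_so_far = 16
Position 5 (value -20): max_ending_here = -16, max_so_far = 16
Position 6 (value 3): max_ending_here = 3, max_so_far = 16
Position 7 (value -13): max_ending_here = -10, max_so_far = 16
Position 8 (value -13): max_ending_here = -13, max_so_far = 16
Position 9 (value -14): max_ending_here = -14, max_so_far = 16

Maximum subarray: [16]
Maximum sum: 16

The maximum subarray is [16] with sum 16. This subarray runs from index 0 to index 0.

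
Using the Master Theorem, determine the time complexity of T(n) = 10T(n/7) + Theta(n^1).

Master Theorem for T(n) = 10T(n/7) + O(n^1):

a = 10, b = 7, c = 1
log_b(a) = log_7(10) = 1.1833

Case 1: c = 1 < log_7(10) = 1.1833
T(n) = O(n^(log_7 10))

For T(n) = 10T(n/7) + O(n^1): log_7(10) = 1.1833. This is Case 1 of the Master Theorem (c < log_b(a), work dominated by leaves), giving O(n^(log_7 10)).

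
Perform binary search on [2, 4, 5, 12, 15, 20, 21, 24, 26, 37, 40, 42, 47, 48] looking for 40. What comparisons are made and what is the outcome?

Binary search for 40 in [2, 4, 5, 12, 15, 20, 21, 24, 26, 37, 40, 42, 47, 48]:

lo=0, hi=13, mid=6, arr[mid]=21 -> 21 < 40, search right half
lo=7, hi=13, mid=10, arr[mid]=40 -> Found target at index 10!

Binary search finds 40 at index 10 after 2 comparisons. The search repeatedly halves the search space by comparing with the middle element.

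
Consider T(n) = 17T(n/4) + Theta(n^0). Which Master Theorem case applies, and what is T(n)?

Master Theorem for T(n) = 17T(n/4) + O(n^0):

a = 17, b = 4, c = 0
log_b(a) = log_4(17) = 2.0437

Case 1: c = 0 < log_4(17) = 2.0437
T(n) = O(n^(log_4 17))

For T(n) = 17T(n/4) + O(n^0): log_4(17) = 2.0437. This is Case 1 of the Master Theorem (c < log_b(a), work dominated by leaves), giving O(n^(log_4 17)).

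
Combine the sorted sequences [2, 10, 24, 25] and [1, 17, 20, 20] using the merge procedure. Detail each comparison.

Merging process:

Compare 2 vs 1: take 1 from right. Merged: [1]
Compare 2 vs 17: take 2 from left. Merged: [1, 2]
Compare 10 vs 17: take 10 from left. Merged: [1, 2, 10]
Compare 24 vs 17: take 17 from right. Merged: [1, 2, 10, 17]
Compare 24 vs 20: take 20 from right. Merged: [1, 2, 10, 17, 20]
Compare 24 vs 20: take 20 from right. Merged: [1, 2, 10, 17, 20, 20]
Append remaining from left: [24, 25]. Merged: [1, 2, 10, 17, 20, 20, 24, 25]

Final merged array: [1, 2, 10, 17, 20, 20, 24, 25]
Total comparisons: 6

The merged array is [1, 2, 10, 17, 20, 20, 24, 25], requiring 6 comparisons. The merge step runs in O(n) time where n is the total number of elements.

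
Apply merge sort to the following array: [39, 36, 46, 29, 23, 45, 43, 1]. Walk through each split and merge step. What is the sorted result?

Merge sort trace:

Split: [39, 36, 46, 29, 23, 45, 43, 1] -> [39, 36, 46, 29] and [23, 45, 43, 1]
  Split: [39, 36, 46, 29] -> [39, 36] and [46, 29]
    Split: [39, 36] -> [39] and [36]
    Merge: [39] + [36] -> [36, 39]
    Split: [46, 29] -> [46] and [29]
    Merge: [46] + [29] -> [29, 46]
  Merge: [36, 39] + [29, 46] -> [29, 36, 39, 46]
  Split: [23, 45, 43, 1] -> [23, 45] and [43, 1]
    Split: [23, 45] -> [23] and [45]
    Merge: [23] + [45] -> [23, 45]
    Split: [43, 1] -> [43] and [1]
    Merge: [43] + [1] -> [1, 43]
  Merge: [23, 45] + [1, 43] -> [1, 23, 43, 45]
Merge: [29, 36, 39, 46] + [1, 23, 43, 45] -> [1, 23, 29, 36, 39, 43, 45, 46]

Final sorted array: [1, 23, 29, 36, 39, 43, 45, 46]

The merge sort proceeds by recursively splitting the array and merging sorted halves.
After all merges, the sorted array is [1, 23, 29, 36, 39, 43, 45, 46].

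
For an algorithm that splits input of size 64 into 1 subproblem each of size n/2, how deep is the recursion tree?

For divide and conquer with division factor 2:

Problem sizes at each level:
Level 0: 64
Level 1: 32
Level 2: 16
Level 3: 8
Level 4: 4
Level 5: 2
Level 6: 1

The root is level 0 and the size-1 base case is level 6 (the tree spans levels 0 through 6, i.e. 7 levels counting the root), so the depth is the number of divisions: log_2(64) = 6

The recursion tree depth is log_2(64) = 6. At each level, the problem size is divided by 2, so it takes 6 divisions to reduce to a base case of size 1. The algorithm makes 1 recursive call at each level.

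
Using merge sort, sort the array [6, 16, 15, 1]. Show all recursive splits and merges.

Merge sort trace:

Split: [6, 16, 15, 1] -> [6, 16] and [15, 1]
  Split: [6, 16] -> [6] and [16]
  Merge: [6] + [16] -> [6, 16]
  Split: [15, 1] -> [15] and [1]
  Merge: [15] + [1] -> [1, 15]
Merge: [6, 16] + [1, 15] -> [1, 6, 15, 16]

Final sorted array: [1, 6, 15, 16]

The merge sort proceeds by recursively splitting the array and merging sorted halves.
After all merges, the sorted array is [1, 6, 15, 16].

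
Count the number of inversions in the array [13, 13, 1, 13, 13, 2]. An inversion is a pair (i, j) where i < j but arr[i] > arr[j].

Finding inversions in [13, 13, 1, 13, 13, 2]:

(0, 2): arr[0]=13 > arr[2]=1
(0, 5): arr[0]=13 > arr[5]=2
(1, 2): arr[1]=13 > arr[2]=1
(1, 5): arr[1]=13 > arr[5]=2
(3, 5): arr[3]=13 > arr[5]=2
(4, 5): arr[4]=13 > arr[5]=2

Total inversions: 6

The array has 6 inversion(s): (0,2), (0,5), (1,2), (1,5), (3,5), (4,5). Each pair (i,j) satisfies i < j and arr[i] > arr[j].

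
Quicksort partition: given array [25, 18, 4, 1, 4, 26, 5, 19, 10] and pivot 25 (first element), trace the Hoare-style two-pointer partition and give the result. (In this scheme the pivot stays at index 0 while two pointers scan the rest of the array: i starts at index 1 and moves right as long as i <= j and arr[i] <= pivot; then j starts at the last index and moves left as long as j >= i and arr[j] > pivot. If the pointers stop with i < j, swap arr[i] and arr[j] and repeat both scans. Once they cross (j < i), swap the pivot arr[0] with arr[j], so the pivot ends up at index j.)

Hoare-style two-pointer partition with pivot = 25:

Initial array: [25, 18, 4, 1, 4, 26, 5, 19, 10]

Pointers start at i = 1, j = 8.
i stops at index 5 (arr[5]=26 > 25), j stops at index 8 (arr[8]=10 <= 25): swap arr[5] and arr[8], array becomes [25, 18, 4, 1, 4, 10, 5, 19, 26]
i ends at 8, j ends at 7: the pointers have crossed (j < i), so scanning stops.

Swap pivot arr[0] with arr[7] to place pivot at position 7: [19, 18, 4, 1, 4, 10, 5, 25, 26]
Pivot position: 7

After partitioning with pivot 25, the array becomes [19, 18, 4, 1, 4, 10, 5, 25, 26]. The pivot is placed at index 7. All elements to the left of the pivot are <= 25, and all elements to the right are > 25.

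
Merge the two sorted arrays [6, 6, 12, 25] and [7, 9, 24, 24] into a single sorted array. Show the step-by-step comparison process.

Merging process:

Compare 6 vs 7: take 6 from left. Merged: [6]
Compare 6 vs 7: take 6 from left. Merged: [6, 6]
Compare 12 vs 7: take 7 from right. Merged: [6, 6, 7]
Compare 12 vs 9: take 9 from right. Merged: [6, 6, 7, 9]
Compare 12 vs 24: take 12 from left. Merged: [6, 6, 7, 9, 12]
Compare 25 vs 24: take 24 from right. Merged: [6, 6, 7, 9, 12, 24]
Compare 25 vs 24: take 24 from right. Merged: [6, 6, 7, 9, 12, 24, 24]
Append remaining from left: [25]. Merged: [6, 6, 7, 9, 12, 24, 24, 25]

Final merged array: [6, 6, 7, 9, 12, 24, 24, 25]
Total comparisons: 7

The merged array is [6, 6, 7, 9, 12, 24, 24, 25], requiring 7 comparisons. The merge step runs in O(n) time where n is the total number of elements.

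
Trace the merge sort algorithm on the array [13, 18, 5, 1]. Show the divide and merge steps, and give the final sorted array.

Merge sort trace:

Split: [13, 18, 5, 1] -> [13, 18] and [5, 1]
  Split: [13, 18] -> [13] and [18]
  Merge: [13] + [18] -> [13, 18]
  Split: [5, 1] -> [5] and [1]
  Merge: [5] + [1] -> [1, 5]
Merge: [13, 18] + [1, 5] -> [1, 5, 13, 18]

Final sorted array: [1, 5, 13, 18]

The merge sort proceeds by recursively splitting the array and merging sorted halves.
After all merges, the sorted array is [1, 5, 13, 18].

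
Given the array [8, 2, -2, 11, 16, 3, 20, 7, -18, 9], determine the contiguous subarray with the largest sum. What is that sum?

Using Kadane's algorithm on [8, 2, -2, 11, 16, 3, 20, 7, -18, 9]:

Scanning through the array:
Position 1 (value 2): max_ending_here = 10, max_so_far = 10
Position 2 (value -2): max_ending_here = 8, max_so_far = 10
Position 3 (value 11): max_ending_here = 19, max_so_far = 19
Position 4 (value 16): max_ending_here = 35, max_so_far = 35
Position 5 (value 3): max_ending_here = 38, max_so_far = 38
Position 6 (value 20): max_ending_here = 58, max_so_far = 58
Position 7 (value 7): max_ending_here = 65, max_so_far = 65
Position 8 (value -18): max_ending_here = 47, max_so_far = 65
Position 9 (value 9): max_ending_here = 56, max_so_far = 65

Maximum subarray: [8, 2, -2, 11, 16, 3, 20, 7]
Maximum sum: 65

The maximum subarray is [8, 2, -2, 11, 16, 3, 20, 7] with sum 65. This subarray runs from index 0 to index 7.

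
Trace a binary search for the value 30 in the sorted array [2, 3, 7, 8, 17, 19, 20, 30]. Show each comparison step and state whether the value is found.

Binary search for 30 in [2, 3, 7, 8, 17, 19, 20, 30]:

lo=0, hi=7, mid=3, arr[mid]=8 -> 8 < 30, search right half
lo=4, hi=7, mid=5, arr[mid]=19 -> 19 < 30, search right half
lo=6, hi=7, mid=6, arr[mid]=20 -> 20 < 30, search right half
lo=7, hi=7, mid=7, arr[mid]=30 -> Found target at index 7!

Binary search finds 30 at index 7 after 4 comparisons. The search repeatedly halves the search space by comparing with the middle element.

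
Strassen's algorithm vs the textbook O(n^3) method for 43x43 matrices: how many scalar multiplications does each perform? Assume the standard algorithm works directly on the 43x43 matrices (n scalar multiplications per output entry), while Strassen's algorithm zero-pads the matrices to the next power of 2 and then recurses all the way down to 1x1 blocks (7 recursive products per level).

Matrix multiplication for 43x43 matrices:

Strassen's algorithm requires power-of-2 dimensions. Pad 43x43 to 64x64 (next power of 2).

Standard algorithm: 43^3 = 79507 multiplications
Strassen's algorithm: 7^(log2(64)) = 7^6 = 117649 multiplications
Difference: 79507 - 117649 = -38142 (Strassen uses MORE here due to padding overhead — for small or just-over-power-of-2 n, padding can outweigh the per-level savings)

Standard: 79507 multiplications (43^3). Strassen: 117649 multiplications (7^6, after padding to 64x64). Strassen reduces 8 recursive multiplications to 7 at each level.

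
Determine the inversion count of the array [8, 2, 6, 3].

Finding inversions in [8, 2, 6, 3]:

(0, 1): arr[0]=8 > arr[1]=2
(0, 2): arr[0]=8 > arr[2]=6
(0, 3): arr[0]=8 > arr[3]=3
(2, 3): arr[2]=6 > arr[3]=3

Total inversions: 4

The array has 4 inversion(s): (0,1), (0,2), (0,3), (2,3). Each pair (i,j) satisfies i < j and arr[i] > arr[j].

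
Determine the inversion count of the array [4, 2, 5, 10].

Finding inversions in [4, 2, 5, 10]:

(0, 1): arr[0]=4 > arr[1]=2

Total inversions: 1

The array has 1 inversion(s): (0,1). Each pair (i,j) satisfies i < j and arr[i] > arr[j].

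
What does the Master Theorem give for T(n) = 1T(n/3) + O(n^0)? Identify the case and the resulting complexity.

Master Theorem for T(n) = 1T(n/3) + O(n^0):

a = 1, b = 3, c = 0
log_b(a) = log_3(1) = 0.0000

Case 2: c = 0 = log_3(1) = 0.0000
T(n) = O(n^0 log n) = O(log n)

For T(n) = 1T(n/3) + O(n^0): log_3(1) = 0.0000. This is Case 2 of the Master Theorem (c = log_b(a), equal work at all levels), giving O(log n).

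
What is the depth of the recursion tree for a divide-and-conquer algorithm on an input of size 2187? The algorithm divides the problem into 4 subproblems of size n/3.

For divide and conquer with division factor 3:

Problem sizes at each level:
Level 0: 2187
Level 1: 729
Level 2: 243
Level 3: 81
Level 4: 27
Level 5: 9
Level 6: 3
Level 7: 1

The root is level 0 and the size-1 base case is level 7 (the tree spans levels 0 through 7, i.e. 8 levels counting the root), so the depth is the number of divisions: log_3(2187) = 7

The recursion tree depth is log_3(2187) = 7. At each level, the problem size is divided by 3, so it takes 7 divisions to reduce to a base case of size 1. The algorithm makes 4 recursive calls at each level.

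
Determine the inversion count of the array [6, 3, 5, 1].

Finding inversions in [6, 3, 5, 1]:

(0, 1): arr[0]=6 > arr[1]=3
(0, 2): arr[0]=6 > arr[2]=5
(0, 3): arr[0]=6 > arr[3]=1
(1, 3): arr[1]=3 > arr[3]=1
(2, 3): arr[2]=5 > arr[3]=1

Total inversions: 5

The array has 5 inversion(s): (0,1), (0,2), (0,3), (1,3), (2,3). Each pair (i,j) satisfies i < j and arr[i] > arr[j].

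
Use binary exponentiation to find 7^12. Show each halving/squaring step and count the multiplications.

Computing 7^12 by squaring (build up from 7^1; each line after the first costs one multiplication):

7^1 = 7
7^2 = (7^1)^2 = 7^2 = 49
7^3 = 7 * 7^2 = 7 * 49 = 343
7^6 = (7^3)^2 = 343^2 = 117649
7^12 = (7^6)^2 = 117649^2 = 13841287201

Result: 13841287201
Multiplications needed: 4 (4 lines after 7^1)

7^12 = 13841287201. Using exponentiation by squaring, this requires 4 multiplications. The key idea: if the exponent is even, square the half-power; if odd, multiply by the base once.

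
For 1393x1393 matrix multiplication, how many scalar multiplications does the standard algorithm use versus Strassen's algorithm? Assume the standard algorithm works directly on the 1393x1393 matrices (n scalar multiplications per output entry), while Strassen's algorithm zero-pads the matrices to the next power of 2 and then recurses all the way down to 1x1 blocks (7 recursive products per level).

Matrix multiplication for 1393x1393 matrices:

Strassen's algorithm requires power-of-2 dimensions. Pad 1393x1393 to 2048x2048 (next power of 2).

Standard algorithm: 1393^3 = 2703045457 multiplications
Strassen's algorithm: 7^(log2(2048)) = 7^11 = 1977326743 multiplications
Savings: 2703045457 - 1977326743 = 725718714 multiplications

Standard: 2703045457 multiplications (1393^3). Strassen: 1977326743 multiplications (7^11, after padding to 2048x2048). Strassen reduces 8 recursive multiplications to 7 at each level.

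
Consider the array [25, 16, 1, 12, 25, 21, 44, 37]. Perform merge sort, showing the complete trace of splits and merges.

Merge sort trace:

Split: [25, 16, 1, 12, 25, 21, 44, 37] -> [25, 16, 1, 12] and [25, 21, 44, 37]
  Split: [25, 16, 1, 12] -> [25, 16] and [1, 12]
    Split: [25, 16] -> [25] and [16]
    Merge: [25] + [16] -> [16, 25]
    Split: [1, 12] -> [1] and [12]
    Merge: [1] + [12] -> [1, 12]
  Merge: [16, 25] + [1, 12] -> [1, 12, 16, 25]
  Split: [25, 21, 44, 37] -> [25, 21] and [44, 37]
    Split: [25, 21] -> [25] and [21]
    Merge: [25] + [21] -> [21, 25]
    Split: [44, 37] -> [44] and [37]
    Merge: [44] + [37] -> [37, 44]
  Merge: [21, 25] + [37, 44] -> [21, 25, 37, 44]
Merge: [1, 12, 16, 25] + [21, 25, 37, 44] -> [1, 12, 16, 21, 25, 25, 37, 44]

Final sorted array: [1, 12, 16, 21, 25, 25, 37, 44]

The merge sort proceeds by recursively splitting the array and merging sorted halves.
After all merges, the sorted array is [1, 12, 16, 21, 25, 25, 37, 44].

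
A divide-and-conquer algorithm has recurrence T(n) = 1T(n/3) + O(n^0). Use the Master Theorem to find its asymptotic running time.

Master Theorem for T(n) = 1T(n/3) + O(n^0):

a = 1, b = 3, c = 0
log_b(a) = log_3(1) = 0.0000

Case 2: c = 0 = log_3(1) = 0.0000
T(n) = O(n^0 log n) = O(log n)

For T(n) = 1T(n/3) + O(n^0): log_3(1) = 0.0000. This is Case 2 of the Master Theorem (c = log_b(a), equal work at all levels), giving O(log n).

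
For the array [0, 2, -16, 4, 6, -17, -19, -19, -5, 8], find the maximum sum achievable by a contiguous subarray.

Using Kadane's algorithm on [0, 2, -16, 4, 6, -17, -19, -19, -5, 8]:

Scanning through the array:
Position 1 (value 2): max_ending_here = 2, max_so_far = 2
Position 2 (value -16): max_ending_here = -14, max_so_far = 2
Position 3 (value 4): max_ending_here = 4, max_so_far = 4
Position 4 (value 6): max_ending_here = 10, max_so_far = 10
Position 5 (value -17): max_ending_here = -7, max_so_far = 10
Position 6 (value -19): max_ending_here = -19, max_so_far = 10
Position 7 (value -19): max_ending_here = -19, max_so_far = 10
Position 8 (value -5): max_ending_here = -5, max_so_far = 10
Position 9 (value 8): max_ending_here = 8, max_so_far = 10

Maximum subarray: [4, 6]
Maximum sum: 10

The maximum subarray is [4, 6] with sum 10. This subarray runs from index 3 to index 4.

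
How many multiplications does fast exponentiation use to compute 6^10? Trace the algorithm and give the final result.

Computing 6^10 by squaring (build up from 6^1; each line after the first costs one multiplication):

6^1 = 6
6^2 = (6^1)^2 = 6^2 = 36
6^4 = (6^2)^2 = 36^2 = 1296
6^5 = 6 * 6^4 = 6 * 1296 = 7776
6^10 = (6^5)^2 = 7776^2 = 60466176

Result: 60466176
Multiplications needed: 4 (4 lines after 6^1)

6^10 = 60466176. Using exponentiation by squaring, this requires 4 multiplications. The key idea: if the exponent is even, square the half-power; if odd, multiply by the base once.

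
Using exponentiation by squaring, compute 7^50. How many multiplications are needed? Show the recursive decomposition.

Computing 7^50 by squaring (build up from 7^1; each line after the first costs one multiplication):

7^1 = 7
7^2 = (7^1)^2 = 7^2 = 49
7^3 = 7 * 7^2 = 7 * 49 = 343
7^6 = (7^3)^2 = 343^2 = 117649
7^12 = (7^6)^2 = 117649^2 = 13841287201
7^24 = (7^12)^2 = 13841287201^2 = 191581231380566414401
7^25 = 7 * 7^24 = 7 * 191581231380566414401 = 1341068619663964900807
7^50 = (7^25)^2 = 1341068619663964900807^2 = 1798465042647412146620280340569649349251249

Result: 1798465042647412146620280340569649349251249
Multiplications needed: 7 (7 lines after 7^1)

7^50 = 1798465042647412146620280340569649349251249. Using exponentiation by squaring, this requires 7 multiplications. The key idea: if the exponent is even, square the half-power; if odd, multiply by the base once.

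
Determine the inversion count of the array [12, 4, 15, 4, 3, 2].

Finding inversions in [12, 4, 15, 4, 3, 2]:

(0, 1): arr[0]=12 > arr[1]=4
(0, 3): arr[0]=12 > arr[3]=4
(0, 4): arr[0]=12 > arr[4]=3
(0, 5): arr[0]=12 > arr[5]=2
(1, 4): arr[1]=4 > arr[4]=3
(1, 5): arr[1]=4 > arr[5]=2
(2, 3): arr[2]=15 > arr[3]=4
(2, 4): arr[2]=15 > arr[4]=3
(2, 5): arr[2]=15 > arr[5]=2
(3, 4): arr[3]=4 > arr[4]=3
(3, 5): arr[3]=4 > arr[5]=2
(4, 5): arr[4]=3 > arr[5]=2

Total inversions: 12

The array has 12 inversion(s): (0,1), (0,3), (0,4), (0,5), (1,4), (1,5), (2,3), (2,4), (2,5), (3,4), (3,5), (4,5). Each pair (i,j) satisfies i < j and arr[i] > arr[j].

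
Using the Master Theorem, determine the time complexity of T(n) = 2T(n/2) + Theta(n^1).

Master Theorem for T(n) = 2T(n/2) + O(n^1):

a = 2, b = 2, c = 1
log_b(a) = log_2(2) = 1.0000

Case 2: c = 1 = log_2(2) = 1.0000
T(n) = O(n^1 log n) = O(n log n)

For T(n) = 2T(n/2) + O(n^1): log_2(2) = 1.0000. This is Case 2 of the Master Theorem (c = log_b(a), equal work at all levels), giving O(n log n).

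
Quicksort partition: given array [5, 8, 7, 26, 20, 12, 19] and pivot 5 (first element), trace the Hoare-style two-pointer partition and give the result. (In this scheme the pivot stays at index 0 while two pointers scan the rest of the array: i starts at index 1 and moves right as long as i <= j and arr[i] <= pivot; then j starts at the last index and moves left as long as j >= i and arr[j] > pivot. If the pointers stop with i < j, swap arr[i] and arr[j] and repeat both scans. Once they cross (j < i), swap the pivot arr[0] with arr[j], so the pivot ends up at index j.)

Hoare-style two-pointer partition with pivot = 5:

Initial array: [5, 8, 7, 26, 20, 12, 19]

Pointers start at i = 1, j = 6.
i ends at 1, j ends at 0: the pointers have crossed (j < i), so scanning stops.

j = 0, so swapping arr[0] with arr[j] leaves the pivot at position 0: [5, 8, 7, 26, 20, 12, 19]
Pivot position: 0

After partitioning with pivot 5, the array becomes [5, 8, 7, 26, 20, 12, 19]. The pivot is placed at index 0. All elements to the left of the pivot are <= 5, and all elements to the right are > 5.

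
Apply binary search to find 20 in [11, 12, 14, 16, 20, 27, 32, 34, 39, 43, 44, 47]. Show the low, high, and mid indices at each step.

Binary search for 20 in [11, 12, 14, 16, 20, 27, 32, 34, 39, 43, 44, 47]:

lo=0, hi=11, mid=5, arr[mid]=27 -> 27 > 20, search left half
lo=0, hi=4, mid=2, arr[mid]=14 -> 14 < 20, search right half
lo=3, hi=4, mid=3, arr[mid]=16 -> 16 < 20, search right half
lo=4, hi=4, mid=4, arr[mid]=20 -> Found target at index 4!

Binary search finds 20 at index 4 after 4 comparisons. The search repeatedly halves the search space by comparing with the middle element.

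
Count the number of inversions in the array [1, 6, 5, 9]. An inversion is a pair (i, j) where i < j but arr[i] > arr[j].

Finding inversions in [1, 6, 5, 9]:

(1, 2): arr[1]=6 > arr[2]=5

Total inversions: 1

The array has 1 inversion(s): (1,2). Each pair (i,j) satisfies i < j and arr[i] > arr[j].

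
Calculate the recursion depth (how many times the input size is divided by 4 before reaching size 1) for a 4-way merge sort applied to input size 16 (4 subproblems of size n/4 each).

For divide and conquer with division factor 4:

Problem sizes at each level:
Level 0: 16
Level 1: 4
Level 2: 1

The root is level 0 and the size-1 base case is level 2 (the tree spans levels 0 through 2, i.e. 3 levels counting the root), so the depth is the number of divisions: log_4(16) = 2

The recursion tree depth is log_4(16) = 2. At each level, the problem size is divided by 4, so it takes 2 divisions to reduce to a base case of size 1. The algorithm makes 4 recursive calls at each level.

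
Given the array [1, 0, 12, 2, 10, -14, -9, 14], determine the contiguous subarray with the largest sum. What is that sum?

Using Kadane's algorithm on [1, 0, 12, 2, 10, -14, -9, 14]:

Scanning through the array:
Position 1 (value 0): max_ending_here = 1, max_so_far = 1
Position 2 (value 12): max_ending_here = 13, max_so_far = 13
Position 3 (value 2): max_ending_here = 15, max_so_far = 15
Position 4 (value 10): max_ending_here = 25, max_so_far = 25
Position 5 (value -14): max_ending_here = 11, max_so_far = 25
Position 6 (value -9): max_ending_here = 2, max_so_far = 25
Position 7 (value 14): max_ending_here = 16, max_so_far = 25

Maximum subarray: [1, 0, 12, 2, 10]
Maximum sum: 25

The maximum subarray is [1, 0, 12, 2, 10] with sum 25. This subarray runs from index 0 to index 4.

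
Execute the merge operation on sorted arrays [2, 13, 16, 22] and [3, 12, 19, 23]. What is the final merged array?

Merging process:

Compare 2 vs 3: take 2 from left. Merged: [2]
Compare 13 vs 3: take 3 from right. Merged: [2, 3]
Compare 13 vs 12: take 12 from right. Merged: [2, 3, 12]
Compare 13 vs 19: take 13 from left. Merged: [2, 3, 12, 13]
Compare 16 vs 19: take 16 from left. Merged: [2, 3, 12, 13, 16]
Compare 22 vs 19: take 19 from right. Merged: [2, 3, 12, 13, 16, 19]
Compare 22 vs 23: take 22 from left. Merged: [2, 3, 12, 13, 16, 19, 22]
Append remaining from right: [23]. Merged: [2, 3, 12, 13, 16, 19, 22, 23]

Final merged array: [2, 3, 12, 13, 16, 19, 22, 23]
Total comparisons: 7

The merged array is [2, 3, 12, 13, 16, 19, 22, 23], requiring 7 comparisons. The merge step runs in O(n) time where n is the total number of elements.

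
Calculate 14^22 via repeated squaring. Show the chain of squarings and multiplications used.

Computing 14^22 by squaring (build up from 14^1; each line after the first costs one multiplication):

14^1 = 14
14^2 = (14^1)^2 = 14^2 = 196
14^4 = (14^2)^2 = 196^2 = 38416
14^5 = 14 * 14^4 = 14 * 38416 = 537824
14^10 = (14^5)^2 = 537824^2 = 289254654976
14^11 = 14 * 14^10 = 14 * 289254654976 = 4049565169664
14^22 = (14^11)^2 = 4049565169664^2 = 16398978063355821105872896

Result: 16398978063355821105872896
Multiplications needed: 6 (6 lines after 14^1)

14^22 = 16398978063355821105872896. Using exponentiation by squaring, this requires 6 multiplications. The key idea: if the exponent is even, square the half-power; if odd, multiply by the base once.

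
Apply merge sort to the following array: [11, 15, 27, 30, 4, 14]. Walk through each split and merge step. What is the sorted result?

Merge sort trace:

Split: [11, 15, 27, 30, 4, 14] -> [11, 15, 27] and [30, 4, 14]
  Split: [11, 15, 27] -> [11] and [15, 27]
    Split: [15, 27] -> [15] and [27]
    Merge: [15] + [27] -> [15, 27]
  Merge: [11] + [15, 27] -> [11, 15, 27]
  Split: [30, 4, 14] -> [30] and [4, 14]
    Split: [4, 14] -> [4] and [14]
    Merge: [4] + [14] -> [4, 14]
  Merge: [30] + [4, 14] -> [4, 14, 30]
Merge: [11, 15, 27] + [4, 14, 30] -> [4, 11, 14, 15, 27, 30]

Final sorted array: [4, 11, 14, 15, 27, 30]

The merge sort proceeds by recursively splitting the array and merging sorted halves.
After all merges, the sorted array is [4, 11, 14, 15, 27, 30].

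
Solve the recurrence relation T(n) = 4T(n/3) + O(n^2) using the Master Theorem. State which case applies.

Master Theorem for T(n) = 4T(n/3) + O(n^2):

a = 4, b = 3, c = 2
log_b(a) = log_3(4) = 1.2619

Case 3: c = 2 > log_3(4) = 1.2619
T(n) = O(n^2) = O(n^2)

For T(n) = 4T(n/3) + O(n^2): log_3(4) = 1.2619. This is Case 3 of the Master Theorem (c > log_b(a), work dominated by root), giving O(n^2).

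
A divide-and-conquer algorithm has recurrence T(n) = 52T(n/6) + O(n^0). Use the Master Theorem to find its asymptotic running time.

Master Theorem for T(n) = 52T(n/6) + O(n^0):

a = 52, b = 6, c = 0
log_b(a) = log_6(52) = 2.2052

Case 1: c = 0 < log_6(52) = 2.2052
T(n) = O(n^(log_6 52))

For T(n) = 52T(n/6) + O(n^0): log_6(52) = 2.2052. This is Case 1 of the Master Theorem (c < log_b(a), work dominated by leaves), giving O(n^(log_6 52)).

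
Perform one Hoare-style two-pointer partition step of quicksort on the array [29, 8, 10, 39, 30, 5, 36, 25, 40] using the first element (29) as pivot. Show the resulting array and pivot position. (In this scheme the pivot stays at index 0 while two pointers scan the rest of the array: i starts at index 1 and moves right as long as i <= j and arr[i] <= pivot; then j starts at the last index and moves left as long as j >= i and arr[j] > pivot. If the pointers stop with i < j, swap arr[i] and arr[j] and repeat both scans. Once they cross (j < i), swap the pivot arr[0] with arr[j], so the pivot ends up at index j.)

Hoare-style two-pointer partition with pivot = 29:

Initial array: [29, 8, 10, 39, 30, 5, 36, 25, 40]

Pointers start at i = 1, j = 8.
i stops at index 3 (arr[3]=39 > 29), j stops at index 7 (arr[7]=25 <= 29): swap arr[3] and arr[7], array becomes [29, 8, 10, 25, 30, 5, 36, 39, 40]
i stops at index 4 (arr[4]=30 > 29), j stops at index 5 (arr[5]=5 <= 29): swap arr[4] and arr[5], array becomes [29, 8, 10, 25, 5, 30, 36, 39, 40]
i ends at 5, j ends at 4: the pointers have crossed (j < i), so scanning stops.

Swap pivot arr[0] with arr[4] to place pivot at position 4: [5, 8, 10, 25, 29, 30, 36, 39, 40]
Pivot position: 4

After partitioning with pivot 29, the array becomes [5, 8, 10, 25, 29, 30, 36, 39, 40]. The pivot is placed at index 4. All elements to the left of the pivot are <= 29, and all elements to the right are > 29.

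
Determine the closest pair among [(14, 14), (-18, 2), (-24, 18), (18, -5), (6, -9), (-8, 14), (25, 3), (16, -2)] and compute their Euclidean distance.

Computing all pairwise distances among 8 points:

d((14, 14), (-18, 2)) = 34.176
d((14, 14), (-24, 18)) = 38.2099
d((14, 14), (18, -5)) = 19.4165
d((14, 14), (6, -9)) = 24.3516
d((14, 14), (-8, 14)) = 22.0
d((14, 14), (25, 3)) = 15.5563
d((14, 14), (16, -2)) = 16.1245
d((-18, 2), (-24, 18)) = 17.088
d((-18, 2), (18, -5)) = 36.6742
d((-18, 2), (6, -9)) = 26.4008
d((-18, 2), (-8, 14)) = 15.6205
d((-18, 2), (25, 3)) = 43.0116
d((-18, 2), (16, -2)) = 34.2345
d((-24, 18), (18, -5)) = 47.8853
d((-24, 18), (6, -9)) = 40.3609
d((-24, 18), (-8, 14)) = 16.4924
d((-24, 18), (25, 3)) = 51.2445
d((-24, 18), (16, -2)) = 44.7214
d((18, -5), (6, -9)) = 12.6491
d((18, -5), (-8, 14)) = 32.2025
d((18, -5), (25, 3)) = 10.6301
d((18, -5), (16, -2)) = 3.6056 <-- minimum
d((6, -9), (-8, 14)) = 26.9258
d((6, -9), (25, 3)) = 22.4722
d((6, -9), (16, -2)) = 12.2066
d((-8, 14), (25, 3)) = 34.7851
d((-8, 14), (16, -2)) = 28.8444
d((25, 3), (16, -2)) = 10.2956

Closest pair: (18, -5) and (16, -2) with distance 3.6056

The closest pair is (18, -5) and (16, -2) with Euclidean distance 3.6056. For 8 points, brute-force pairwise comparison is shown above. For large n, the divide-and-conquer algorithm (sort by x, recurse on halves, check the dividing strip) achieves O(n log n).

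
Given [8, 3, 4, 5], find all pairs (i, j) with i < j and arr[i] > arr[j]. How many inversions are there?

Finding inversions in [8, 3, 4, 5]:

(0, 1): arr[0]=8 > arr[1]=3
(0, 2): arr[0]=8 > arr[2]=4
(0, 3): arr[0]=8 > arr[3]=5

Total inversions: 3

The array has 3 inversion(s): (0,1), (0,2), (0,3). Each pair (i,j) satisfies i < j and arr[i] > arr[j].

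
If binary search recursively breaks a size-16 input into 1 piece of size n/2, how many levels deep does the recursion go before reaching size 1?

For divide and conquer with division factor 2:

Problem sizes at each level:
Level 0: 16
Level 1: 8
Level 2: 4
Level 3: 2
Level 4: 1

The root is level 0 and the size-1 base case is level 4 (the tree spans levels 0 through 4, i.e. 5 levels counting the root), so the depth is the number of divisions: log_2(16) = 4

The recursion tree depth is log_2(16) = 4. At each level, the problem size is divided by 2, so it takes 4 divisions to reduce to a base case of size 1. The algorithm makes 1 recursive call at each level.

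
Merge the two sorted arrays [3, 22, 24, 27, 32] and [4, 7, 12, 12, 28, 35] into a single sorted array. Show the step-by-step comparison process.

Merging process:

Compare 3 vs 4: take 3 from left. Merged: [3]
Compare 22 vs 4: take 4 from right. Merged: [3, 4]
Compare 22 vs 7: take 7 from right. Merged: [3, 4, 7]
Compare 22 vs 12: take 12 from right. Merged: [3, 4, 7, 12]
Compare 22 vs 12: take 12 from right. Merged: [3, 4, 7, 12, 12]
Compare 22 vs 28: take 22 from left. Merged: [3, 4, 7, 12, 12, 22]
Compare 24 vs 28: take 24 from left. Merged: [3, 4, 7, 12, 12, 22, 24]
Compare 27 vs 28: take 27 from left. Merged: [3, 4, 7, 12, 12, 22, 24, 27]
Compare 32 vs 28: take 28 from right. Merged: [3, 4, 7, 12, 12, 22, 24, 27, 28]
Compare 32 vs 35: take 32 from left. Merged: [3, 4, 7, 12, 12, 22, 24, 27, 28, 32]
Append remaining from right: [35]. Merged: [3, 4, 7, 12, 12, 22, 24, 27, 28, 32, 35]

Final merged array: [3, 4, 7, 12, 12, 22, 24, 27, 28, 32, 35]
Total comparisons: 10

The merged array is [3, 4, 7, 12, 12, 22, 24, 27, 28, 32, 35], requiring 10 comparisons. The merge step runs in O(n) time where n is the total number of elements.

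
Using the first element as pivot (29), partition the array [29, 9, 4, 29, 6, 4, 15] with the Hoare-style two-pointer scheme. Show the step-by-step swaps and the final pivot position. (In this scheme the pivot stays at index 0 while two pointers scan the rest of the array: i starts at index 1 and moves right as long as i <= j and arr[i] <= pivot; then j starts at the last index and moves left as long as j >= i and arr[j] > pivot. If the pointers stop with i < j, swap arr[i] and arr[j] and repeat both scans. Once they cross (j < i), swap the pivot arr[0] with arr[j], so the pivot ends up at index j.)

Hoare-style two-pointer partition with pivot = 29:

Initial array: [29, 9, 4, 29, 6, 4, 15]

Pointers start at i = 1, j = 6.
i ends at 7, j ends at 6: the pointers have crossed (j < i), so scanning stops.

Swap pivot arr[0] with arr[6] to place pivot at position 6: [15, 9, 4, 29, 6, 4, 29]
Pivot position: 6

After partitioning with pivot 29, the array becomes [15, 9, 4, 29, 6, 4, 29]. The pivot is placed at index 6. All elements to the left of the pivot are <= 29, and all elements to the right are > 29.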